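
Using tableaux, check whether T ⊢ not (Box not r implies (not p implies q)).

Tableau for the negation Box not r implies (not p implies q):
1. Box not r implies (not p implies q), 0
2. not p implies q, 0
3. q, 0
Accessibility: 0R0
The negation has an open branch (countermodel exists).

Invalid (countermodel exists)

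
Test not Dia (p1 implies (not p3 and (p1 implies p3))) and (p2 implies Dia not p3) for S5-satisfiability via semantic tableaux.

Yes, satisfiable

1. not Dia (p1 implies (not p3 and (p1 implies p3))) and (p2 implies Dia not p3), w0
2. not Dia (p1 implies (not p3 and (p1 implies p3))), w0
3. p2 implies Dia not p3, w0
4. not (p1 implies (not p3 and (p1 implies p3))), w0
5. p1, w0
6. not (not p3 and (p1 implies p3)), w0
7. Dia not p3, w0
8. not (p1 implies p3), w0
9. not p3, w0
10. not p3, w1
11. not (p1 implies (not p3 and (p1 implies p3))), w1
12. p1, w1
13. not (not p3 and (p1 implies p3)), w1
14. not (p1 implies p3), w1
Accessibility: w0Rw0, w0Rw1, w1Rw0, w1Rw1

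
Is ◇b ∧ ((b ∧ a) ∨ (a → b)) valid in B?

Tableau for the negation ¬(◇b ∧ ((b ∧ a) ∨ (a → b))):
1. ¬(◇b ∧ ((b ∧ a) ∨ (a → b))), u
2. ¬((b ∧ a) ∨ (a → b)), u   [¬∧-rule on 1 (branches; this branch)]
3. ¬(b ∧ a), u   [¬∨-rule on 2]
4. ¬(a → b), u   [¬∨-rule on 2]
5. a, u   [¬→-rule on 4]
6. ¬b, u   [¬→-rule on 4]
Accessibility: uRu
The negation has an open branch (countermodel exists).

Invalid (countermodel exists)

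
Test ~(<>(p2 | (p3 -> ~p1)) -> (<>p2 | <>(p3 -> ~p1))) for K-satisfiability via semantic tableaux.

1. ~(<>(p2 | (p3 -> ~p1)) -> (<>p2 | <>(p3 -> ~p1))), u
2. <>(p2 | (p3 -> ~p1)), u
3. ~(<>p2 | <>(p3 -> ~p1)), u
4. ~<>p2, u
5. ~<>(p3 -> ~p1), u
6. p2 | (p3 -> ~p1), v
7. ~p2, v
8. ~(p3 -> ~p1), v
9. p3, v
10. p1, v
11. p3 -> ~p1, v
12. ~p1, v
Accessibility: uRv
Branch closes: p1 and ~p1 both at v.
(One branch shown.) All branches close.

Unsatisfiable (every branch closes)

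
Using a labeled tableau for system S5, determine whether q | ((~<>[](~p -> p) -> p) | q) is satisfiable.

Yes, satisfiable

1. q | ((~<>[](~p -> p) -> p) | q), 0
2. (~<>[](~p -> p) -> p) | q, 0
3. q, 0
Accessibility: 0R0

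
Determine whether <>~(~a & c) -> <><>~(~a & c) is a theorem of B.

Yes, valid

Tableau for the negation ~(<>~(~a & c) -> <><>~(~a & c)):
1. ~(<>~(~a & c) -> <><>~(~a & c)), 0
2. <>~(~a & c), 0
3. ~<><>~(~a & c), 0
4. ~<>~(~a & c), 0
5. ~a & c, 0
6. ~a, 0
7. c, 0
8. ~(~a & c), 1
9. ~<>~(~a & c), 1
10. ~a & c, 1
11. ~a, 1
12. c, 1
13. ~c, 1
Accessibility: 0R0, 0R1, 1R0, 1R1
Branch closes: c and ~c both at 1.
All branches of the negation close; one closing branch shown above.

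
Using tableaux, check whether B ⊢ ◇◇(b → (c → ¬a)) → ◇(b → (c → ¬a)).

No, not valid

Tableau for the negation ¬(◇◇(b → (c → ¬a)) → ◇(b → (c → ¬a))):
1. ¬(◇◇(b → (c → ¬a)) → ◇(b → (c → ¬a))), u
2. ◇◇(b → (c → ¬a)), u
3. ¬◇(b → (c → ¬a)), u
4. ¬(b → (c → ¬a)), u
5. b, u
6. ¬(c → ¬a), u
7. c, u
8. a, u
9. ◇(b → (c → ¬a)), v
10. ¬(b → (c → ¬a)), v
11. b, v
12. ¬(c → ¬a), v
13. c, v
14. a, v
15. b → (c → ¬a), w
16. c → ¬a, w
17. ¬a, w
Accessibility: uRu, uRv, vRu, vRv, vRw, wRv, wRw
The negation has an open branch (countermodel exists).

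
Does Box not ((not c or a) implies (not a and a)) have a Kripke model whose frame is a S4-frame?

1. Box not ((not c or a) implies (not a and a)), u
2. not ((not c or a) implies (not a and a)), u   [Box-rule on 1 via uRu]
3. not c or a, u   [neg-implies-rule on 2]
4. not (not a and a), u   [neg-implies-rule on 2]
5. a, u   [or-rule on 3 (branches; this branch)]
Accessibility: uRu

Satisfiable (open branch found)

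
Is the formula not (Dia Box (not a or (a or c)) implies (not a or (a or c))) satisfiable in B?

1. not (Dia Box (not a or (a or c)) implies (not a or (a or c))), u
2. Dia Box (not a or (a or c)), u
3. not (not a or (a or c)), u
4. a, u
5. not (a or c), u
6. not a, u
7. not c, u
Accessibility: uRu
Branch closes: a and not a both at u.
Every branch closes; the branch above is one of them.

Unsatisfiable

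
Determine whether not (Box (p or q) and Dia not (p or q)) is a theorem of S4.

Tableau for the negation Box (p or q) and Dia not (p or q):
1. Box (p or q) and Dia not (p or q), w0
2. Box (p or q), w0   [and-rule on 1]
3. Dia not (p or q), w0   [and-rule on 1]
4. p or q, w0   [Box-rule on 2 via w0Rw0]
5. q, w0   [or-rule on 4 (branches; this branch)]
6. not (p or q), w1   [Dia-rule on 3: fresh world w1, w0Rw1]
7. not p, w1   [neg-or-rule on 6]
8. not q, w1   [neg-or-rule on 6]
9. p or q, w1   [Box-rule on 2 via w0Rw1]
10. q, w1   [or-rule on 9 (branches; this branch)]
Accessibility: w0Rw0, w0Rw1, w1Rw1
Branch closes: q and not q both at w1.
All branches of the negation close; one closing branch shown above.

Valid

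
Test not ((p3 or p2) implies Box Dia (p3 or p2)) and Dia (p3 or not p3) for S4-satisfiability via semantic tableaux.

1. not ((p3 or p2) implies Box Dia (p3 or p2)) and Dia (p3 or not p3), w0
2. not ((p3 or p2) implies Box Dia (p3 or p2)), w0
3. Dia (p3 or not p3), w0
4. p3 or p2, w0
5. not Box Dia (p3 or p2), w0
6. p2, w0
7. p3 or not p3, w1
8. not p3, w1
9. not Dia (p3 or p2), w2
10. not (p3 or p2), w2
11. not p3, w2
12. not p2, w2
Accessibility: w0Rw0, w0Rw1, w0Rw2, w1Rw1, w2Rw2

Yes, satisfiable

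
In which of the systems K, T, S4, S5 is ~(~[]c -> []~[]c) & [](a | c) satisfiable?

K, T, S4

S4-tableau for the formula:
1. ~(~[]c -> []~[]c) & [](a | c), u
2. ~(~[]c -> []~[]c), u   [&-rule on 1]
3. [](a | c), u   [&-rule on 1]
4. ~[]c, u   [~->-rule on 2]
5. ~[]~[]c, u   [~->-rule on 2]
6. a | c, u   [[]-rule on 3 via uRu]
7. c, u   [|-rule on 6 (branches; this branch)]
8. ~c, v   [~[]-rule on 4: fresh world v, uRv]
9. a | c, v   [[]-rule on 3 via uRv]
10. a, v   [|-rule on 9 (branches; this branch)]
11. []c, w   [~[]-rule on 5: fresh world w, uRw]
12. a | c, w   [[]-rule on 3 via uRw]
13. c, w   [[]-rule on 11 via wRw]
Accessibility: uRu, uRv, uRw, vRv, wRw
Complete open branch: satisfiable in S4, hence also in K, T (this S4-model is also a K-model and a T-model).
S5-tableau for the formula:
1. ~(~[]c -> []~[]c) & [](a | c), u
2. ~(~[]c -> []~[]c), u   [&-rule on 1]
3. [](a | c), u   [&-rule on 1]
4. ~[]c, u   [~->-rule on 2]
5. ~[]~[]c, u   [~->-rule on 2]
6. a | c, u   [[]-rule on 3 via uRu]
7. a, u   [|-rule on 6 (branches; this branch)]
8. ~c, v   [~[]-rule on 4: fresh world v, uRv]
9. a | c, v   [[]-rule on 3 via uRv]
10. a, v   [|-rule on 9 (branches; this branch)]
11. []c, w   [~[]-rule on 5: fresh world w, uRw]
12. a | c, w   [[]-rule on 3 via uRw]
13. c, u   [[]-rule on 11 via wRu]
14. c, v   [[]-rule on 11 via wRv]
Accessibility: uRu, uRv, uRw, vRu, vRv, vRw, wRu, wRv, wRw
Branch closes: c and ~c both at v.
Every branch closes (one shown): unsatisfiable in S5.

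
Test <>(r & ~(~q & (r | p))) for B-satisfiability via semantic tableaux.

1. <>(r & ~(~q & (r | p))), u
2. r & ~(~q & (r | p)), v
3. r, v
4. ~(~q & (r | p)), v
5. q, v
Accessibility: uRu, uRv, vRu, vRv

Yes, satisfiable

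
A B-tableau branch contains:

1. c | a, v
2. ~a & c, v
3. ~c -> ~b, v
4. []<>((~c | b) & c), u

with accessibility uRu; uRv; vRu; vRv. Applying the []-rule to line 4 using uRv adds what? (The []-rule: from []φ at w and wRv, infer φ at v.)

<>((~c | b) & c), v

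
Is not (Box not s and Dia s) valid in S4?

Yes, valid

Tableau for the negation Box not s and Dia s:
1. Box not s and Dia s, u
2. Box not s, u   [and-rule on 1]
3. Dia s, u   [and-rule on 1]
4. not s, u   [Box-rule on 2 via uRu]
5. s, v   [Dia-rule on 3: fresh world v, uRv]
6. not s, v   [Box-rule on 2 via uRv]
Accessibility: uRu, uRv, vRv
Branch closes: s and not s both at v.
All branches of the negation close; one closing branch shown above.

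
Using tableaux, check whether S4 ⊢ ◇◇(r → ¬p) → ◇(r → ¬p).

Tableau for the negation ¬(◇◇(r → ¬p) → ◇(r → ¬p)):
1. ¬(◇◇(r → ¬p) → ◇(r → ¬p)), u
2. ◇◇(r → ¬p), u
3. ¬◇(r → ¬p), u
4. ¬(r → ¬p), u
5. r, u
6. p, u
7. ◇(r → ¬p), v
8. ¬(r → ¬p), v
9. r, v
10. p, v
11. r → ¬p, w
12. ¬(r → ¬p), w
13. r, w
14. p, w
15. ¬p, w
Accessibility: uRu, uRv, uRw, vRv, vRw, wRw
Branch closes: p and ¬p both at w.
Every branch of the negation's tableau closes; the branch above is one of them.

Valid in S4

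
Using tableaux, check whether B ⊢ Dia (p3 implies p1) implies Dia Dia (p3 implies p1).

Valid in B

Tableau for the negation not (Dia (p3 implies p1) implies Dia Dia (p3 implies p1)):
1. not (Dia (p3 implies p1) implies Dia Dia (p3 implies p1)), 0
2. Dia (p3 implies p1), 0   [neg-implies-rule on 1]
3. not Dia Dia (p3 implies p1), 0   [neg-implies-rule on 1]
4. not Dia (p3 implies p1), 0   [neg-Dia-rule on 3 via 0R0]
5. not (p3 implies p1), 0   [neg-Dia-rule on 4 via 0R0]
6. p3, 0   [neg-implies-rule on 5]
7. not p1, 0   [neg-implies-rule on 5]
8. p3 implies p1, 1   [Dia-rule on 2: fresh world 1, 0R1]
9. not Dia (p3 implies p1), 1   [neg-Dia-rule on 3 via 0R1]
10. not (p3 implies p1), 1   [neg-Dia-rule on 4 via 0R1]
11. p3, 1   [neg-implies-rule on 10]
12. not p1, 1   [neg-implies-rule on 10]
13. p1, 1   [implies-rule on 8 (branches; this branch)]
Accessibility: 0R0, 0R1, 1R0, 1R1
Branch closes: p1 and not p1 both at 1.
All branches of the negation close; one closing branch shown above.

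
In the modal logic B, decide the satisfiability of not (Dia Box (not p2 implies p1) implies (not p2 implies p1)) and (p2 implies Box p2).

1. not (Dia Box (not p2 implies p1) implies (not p2 implies p1)) and (p2 implies Box p2), u
2. not (Dia Box (not p2 implies p1) implies (not p2 implies p1)), u   [and-rule on 1]
3. p2 implies Box p2, u   [and-rule on 1]
4. Dia Box (not p2 implies p1), u   [neg-implies-rule on 2]
5. not (not p2 implies p1), u   [neg-implies-rule on 2]
6. not p2, u   [neg-implies-rule on 5]
7. not p1, u   [neg-implies-rule on 5]
8. Box (not p2 implies p1), v   [Dia-rule on 4: fresh world v, uRv]
9. not p2 implies p1, u   [Box-rule on 8 via vRu]
10. not p2 implies p1, v   [Box-rule on 8 via vRv]
11. p1, u   [implies-rule on 9 (branches; this branch)]
Accessibility: uRu, uRv, vRu, vRv
Branch closes: p1 and not p1 both at u.
(One branch shown.) All branches close.

Unsatisfiable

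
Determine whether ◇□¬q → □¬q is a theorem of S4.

Tableau for the negation ¬(◇□¬q → □¬q):
1. ¬(◇□¬q → □¬q), 0
2. ◇□¬q, 0
3. ¬□¬q, 0
4. □¬q, 1
5. ¬q, 1
6. q, 2
Accessibility: 0R0, 0R1, 0R2, 1R1, 2R2
The negation has an open branch (countermodel exists).

Not valid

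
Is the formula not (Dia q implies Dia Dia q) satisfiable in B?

1. not (Dia q implies Dia Dia q), 0
2. Dia q, 0
3. not Dia Dia q, 0
4. not Dia q, 0
5. not q, 0
6. q, 1
7. not Dia q, 1
8. not q, 1
Accessibility: 0R0, 0R1, 1R0, 1R1
Branch closes: q and not q both at 1.
(One branch shown.) All branches close.

Unsatisfiable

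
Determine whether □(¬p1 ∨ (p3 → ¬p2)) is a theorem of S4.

No, not valid

Tableau for the negation ¬□(¬p1 ∨ (p3 → ¬p2)):
1. ¬□(¬p1 ∨ (p3 → ¬p2)), w0
2. ¬(¬p1 ∨ (p3 → ¬p2)), w1
3. p1, w1
4. ¬(p3 → ¬p2), w1
5. p3, w1
6. p2, w1
Accessibility: w0Rw0, w0Rw1, w1Rw1
The negation has an open branch (countermodel exists).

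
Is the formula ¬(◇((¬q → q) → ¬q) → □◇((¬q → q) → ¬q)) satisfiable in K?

Yes, satisfiable

1. ¬(◇((¬q → q) → ¬q) → □◇((¬q → q) → ¬q)), u
2. ◇((¬q → q) → ¬q), u
3. ¬□◇((¬q → q) → ¬q), u
4. (¬q → q) → ¬q, v
5. ¬q, v
6. ¬◇((¬q → q) → ¬q), w
Accessibility: uRv, uRw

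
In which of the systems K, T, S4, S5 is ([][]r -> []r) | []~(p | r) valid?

T, S4, S5

T-tableau for the negation ~(([][]r -> []r) | []~(p | r)):
1. ~(([][]r -> []r) | []~(p | r)), w0
2. ~([][]r -> []r), w0
3. ~[]~(p | r), w0
4. [][]r, w0
5. ~[]r, w0
6. []r, w0
7. r, w0
8. p | r, w1
9. []r, w1
10. r, w1
11. ~r, w2
12. []r, w2
13. r, w2
Accessibility: w0Rw0, w0Rw1, w0Rw2, w1Rw1, w2Rw2
Branch closes: r and ~r both at w2.
Every branch closes (one shown): valid in T, hence also in S4, S5 (every theorem of T is a theorem of S4 and S5).
K-tableau for the negation ~(([][]r -> []r) | []~(p | r)):
1. ~(([][]r -> []r) | []~(p | r)), w0
2. ~([][]r -> []r), w0
3. ~[]~(p | r), w0
4. [][]r, w0
5. ~[]r, w0
6. p | r, w1
7. []r, w1
8. r, w1
9. ~r, w2
10. []r, w2
Accessibility: w0Rw1, w0Rw2
Complete open branch: countermodel on a K-frame, so not valid in K.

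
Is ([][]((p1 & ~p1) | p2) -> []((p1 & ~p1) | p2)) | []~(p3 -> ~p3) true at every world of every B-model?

Tableau for the negation ~(([][]((p1 & ~p1) | p2) -> []((p1 & ~p1) | p2)) | []~(p3 -> ~p3)):
1. ~(([][]((p1 & ~p1) | p2) -> []((p1 & ~p1) | p2)) | []~(p3 -> ~p3)), u
2. ~([][]((p1 & ~p1) | p2) -> []((p1 & ~p1) | p2)), u
3. ~[]~(p3 -> ~p3), u
4. [][]((p1 & ~p1) | p2), u
5. ~[]((p1 & ~p1) | p2), u
6. []((p1 & ~p1) | p2), u
7. (p1 & ~p1) | p2, u
8. p2, u
9. p3 -> ~p3, v
10. []((p1 & ~p1) | p2), v
11. (p1 & ~p1) | p2, v
12. ~p3, v
13. p2, v
14. ~((p1 & ~p1) | p2), w
15. ~(p1 & ~p1), w
16. ~p2, w
17. []((p1 & ~p1) | p2), w
18. (p1 & ~p1) | p2, w
19. p1, w
20. p1 & ~p1, w
21. ~p1, w
Accessibility: uRu, uRv, uRw, vRu, vRv, wRu, wRw
Branch closes: p1 and ~p1 both at w.
Every branch of the negation's tableau closes; the branch above is one of them.

Valid in B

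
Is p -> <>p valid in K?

Tableau for the negation ~(p -> <>p):
1. ~(p -> <>p), w0
2. p, w0
3. ~<>p, w0
The negation has an open branch (countermodel exists).

Not valid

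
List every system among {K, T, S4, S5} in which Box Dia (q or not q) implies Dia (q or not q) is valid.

T, S4, S5

T-tableau for the negation not (Box Dia (q or not q) implies Dia (q or not q)):
1. not (Box Dia (q or not q) implies Dia (q or not q)), u
2. Box Dia (q or not q), u
3. not Dia (q or not q), u
4. Dia (q or not q), u
5. not (q or not q), u
6. not q, u
7. q, u
Accessibility: uRu
Branch closes: q and not q both at u.
Every branch closes (one shown): valid in T, hence also in S4, S5 (every theorem of T is a theorem of S4 and S5).
K-tableau for the negation not (Box Dia (q or not q) implies Dia (q or not q)):
1. not (Box Dia (q or not q) implies Dia (q or not q)), u
2. Box Dia (q or not q), u
3. not Dia (q or not q), u
Complete open branch: countermodel on a K-frame, so not valid in K.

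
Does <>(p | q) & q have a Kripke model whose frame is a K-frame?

Yes, satisfiable

1. <>(p | q) & q, w0
2. <>(p | q), w0   [&-rule on 1]
3. q, w0   [&-rule on 1]
4. p | q, w1   [<>-rule on 2: fresh world w1, w0Rw1]
5. q, w1   [|-rule on 4 (branches; this branch)]
Accessibility: w0Rw1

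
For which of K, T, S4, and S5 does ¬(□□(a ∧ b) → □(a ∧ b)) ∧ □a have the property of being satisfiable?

T-tableau for the formula:
1. ¬(□□(a ∧ b) → □(a ∧ b)) ∧ □a, w0
2. ¬(□□(a ∧ b) → □(a ∧ b)), w0
3. □a, w0
4. □□(a ∧ b), w0
5. ¬□(a ∧ b), w0
6. a, w0
7. □(a ∧ b), w0
8. a ∧ b, w0
9. b, w0
10. ¬(a ∧ b), w1
11. a, w1
12. □(a ∧ b), w1
13. a ∧ b, w1
14. b, w1
15. ¬b, w1
Accessibility: w0Rw0, w0Rw1, w1Rw1
Branch closes: b and ¬b both at w1.
Every branch closes (one shown): unsatisfiable in T, hence also in S4, S5 (every S4/S5-frame is a T-frame).
K-tableau for the formula:
1. ¬(□□(a ∧ b) → □(a ∧ b)) ∧ □a, w0
2. ¬(□□(a ∧ b) → □(a ∧ b)), w0
3. □a, w0
4. □□(a ∧ b), w0
5. ¬□(a ∧ b), w0
6. ¬(a ∧ b), w1
7. a, w1
8. □(a ∧ b), w1
9. ¬b, w1
Accessibility: w0Rw1
Complete open branch: satisfiable in K.

K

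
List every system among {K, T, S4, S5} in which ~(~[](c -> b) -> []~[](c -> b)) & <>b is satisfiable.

K, T, S4

S5-tableau for the formula:
1. ~(~[](c -> b) -> []~[](c -> b)) & <>b, w0
2. ~(~[](c -> b) -> []~[](c -> b)), w0
3. <>b, w0
4. ~[](c -> b), w0
5. ~[]~[](c -> b), w0
6. b, w1
7. ~(c -> b), w2
8. c, w2
9. ~b, w2
10. [](c -> b), w3
11. c -> b, w0
12. c -> b, w1
13. c -> b, w2
14. c -> b, w3
15. b, w0
16. b, w2
Accessibility: w0Rw0, w0Rw1, w0Rw2, w0Rw3, w1Rw0, w1Rw1, w1Rw2, w1Rw3, w2Rw0, w2Rw1, w2Rw2, w2Rw3, w3Rw0, w3Rw1, w3Rw2, w3Rw3
Branch closes: b and ~b both at w2.
Every branch closes (one shown): unsatisfiable in S5.
S4-tableau for the formula:
1. ~(~[](c -> b) -> []~[](c -> b)) & <>b, w0
2. ~(~[](c -> b) -> []~[](c -> b)), w0
3. <>b, w0
4. ~[](c -> b), w0
5. ~[]~[](c -> b), w0
6. b, w1
7. ~(c -> b), w2
8. c, w2
9. ~b, w2
10. [](c -> b), w3
11. c -> b, w3
12. b, w3
Accessibility: w0Rw0, w0Rw1, w0Rw2, w0Rw3, w1Rw1, w2Rw2, w3Rw3
Complete open branch: satisfiable in S4, hence also in K, T (this S4-model is also a K-model and a T-model).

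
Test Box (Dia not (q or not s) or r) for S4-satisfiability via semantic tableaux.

1. Box (Dia not (q or not s) or r), u
2. Dia not (q or not s) or r, u
3. r, u
Accessibility: uRu

Satisfiable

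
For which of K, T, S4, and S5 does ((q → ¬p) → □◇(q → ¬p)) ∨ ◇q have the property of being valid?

T, S4, S5

T-tableau for the negation ¬(((q → ¬p) → □◇(q → ¬p)) ∨ ◇q):
1. ¬(((q → ¬p) → □◇(q → ¬p)) ∨ ◇q), 0
2. ¬((q → ¬p) → □◇(q → ¬p)), 0
3. ¬◇q, 0
4. q → ¬p, 0
5. ¬□◇(q → ¬p), 0
6. ¬q, 0
7. ¬p, 0
8. ¬◇(q → ¬p), 1
9. ¬q, 1
10. ¬(q → ¬p), 1
11. q, 1
12. p, 1
Accessibility: 0R0, 0R1, 1R1
Branch closes: q and ¬q both at 1.
Every branch closes (one shown): valid in T, hence also in S4, S5 (every theorem of T is a theorem of S4 and S5).
K-tableau for the negation ¬(((q → ¬p) → □◇(q → ¬p)) ∨ ◇q):
1. ¬(((q → ¬p) → □◇(q → ¬p)) ∨ ◇q), 0
2. ¬((q → ¬p) → □◇(q → ¬p)), 0
3. ¬◇q, 0
4. q → ¬p, 0
5. ¬□◇(q → ¬p), 0
6. ¬p, 0
7. ¬◇(q → ¬p), 1
8. ¬q, 1
Accessibility: 0R1
Complete open branch: countermodel on a K-frame, so not valid in K.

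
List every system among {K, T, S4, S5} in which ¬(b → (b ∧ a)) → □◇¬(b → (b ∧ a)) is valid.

S5

S5-tableau for the negation ¬(¬(b → (b ∧ a)) → □◇¬(b → (b ∧ a))):
1. ¬(¬(b → (b ∧ a)) → □◇¬(b → (b ∧ a))), 0
2. ¬(b → (b ∧ a)), 0
3. ¬□◇¬(b → (b ∧ a)), 0
4. b, 0
5. ¬(b ∧ a), 0
6. ¬a, 0
7. ¬◇¬(b → (b ∧ a)), 1
8. b → (b ∧ a), 0
9. b → (b ∧ a), 1
10. b ∧ a, 0
11. a, 0
Accessibility: 0R0, 0R1, 1R0, 1R1
Branch closes: a and ¬a both at 0.
Every branch closes (one shown): valid in S5.
S4-tableau for the negation ¬(¬(b → (b ∧ a)) → □◇¬(b → (b ∧ a))):
1. ¬(¬(b → (b ∧ a)) → □◇¬(b → (b ∧ a))), 0
2. ¬(b → (b ∧ a)), 0
3. ¬□◇¬(b → (b ∧ a)), 0
4. b, 0
5. ¬(b ∧ a), 0
6. ¬a, 0
7. ¬◇¬(b → (b ∧ a)), 1
8. b → (b ∧ a), 1
9. b ∧ a, 1
10. b, 1
11. a, 1
Accessibility: 0R0, 0R1, 1R1
Complete open branch: countermodel on an S4-frame, so not valid in S4, nor in K, T (the same frame is also a K-frame and a T-frame).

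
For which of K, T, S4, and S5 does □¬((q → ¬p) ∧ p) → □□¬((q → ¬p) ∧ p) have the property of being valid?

T-tableau for the negation ¬(□¬((q → ¬p) ∧ p) → □□¬((q → ¬p) ∧ p)):
1. ¬(□¬((q → ¬p) ∧ p) → □□¬((q → ¬p) ∧ p)), u
2. □¬((q → ¬p) ∧ p), u
3. ¬□□¬((q → ¬p) ∧ p), u
4. ¬((q → ¬p) ∧ p), u
5. ¬p, u
6. ¬□¬((q → ¬p) ∧ p), v
7. ¬((q → ¬p) ∧ p), v
8. ¬p, v
9. (q → ¬p) ∧ p, w
10. q → ¬p, w
11. p, w
12. ¬q, w
Accessibility: uRu, uRv, vRv, vRw, wRw
Complete open branch: countermodel on a T-frame, so not valid in T, nor in K (the same frame is also a K-frame).
S4-tableau for the negation ¬(□¬((q → ¬p) ∧ p) → □□¬((q → ¬p) ∧ p)):
1. ¬(□¬((q → ¬p) ∧ p) → □□¬((q → ¬p) ∧ p)), u
2. □¬((q → ¬p) ∧ p), u
3. ¬□□¬((q → ¬p) ∧ p), u
4. ¬((q → ¬p) ∧ p), u
5. ¬(q → ¬p), u
6. q, u
7. p, u
8. ¬□¬((q → ¬p) ∧ p), v
9. ¬((q → ¬p) ∧ p), v
10. ¬(q → ¬p), v
11. q, v
12. p, v
13. (q → ¬p) ∧ p, w
14. q → ¬p, w
15. p, w
16. ¬((q → ¬p) ∧ p), w
17. ¬q, w
18. ¬(q → ¬p), w
19. q, w
Accessibility: uRu, uRv, uRw, vRv, vRw, wRw
Branch closes: q and ¬q both at w.
Every branch closes (one shown): valid in S4, hence also in S5 (every theorem of S4 is a theorem of S5).

S4, S5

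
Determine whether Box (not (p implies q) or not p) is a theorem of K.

Tableau for the negation not Box (not (p implies q) or not p):
1. not Box (not (p implies q) or not p), u
2. not (not (p implies q) or not p), v   [neg-Box-rule on 1: fresh world v, uRv]
3. p implies q, v   [neg-or-rule on 2]
4. p, v   [neg-or-rule on 2]
5. q, v   [implies-rule on 3 (branches; this branch)]
Accessibility: uRv
The negation has an open branch (countermodel exists).

Not valid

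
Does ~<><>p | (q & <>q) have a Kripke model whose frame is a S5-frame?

1. ~<><>p | (q & <>q), u
2. q & <>q, u
3. q, u
4. <>q, u
5. q, v
Accessibility: uRu, uRv, vRu, vRv

Satisfiable (open branch found)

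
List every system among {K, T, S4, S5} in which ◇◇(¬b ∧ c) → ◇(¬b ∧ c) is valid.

S4, S5

T-tableau for the negation ¬(◇◇(¬b ∧ c) → ◇(¬b ∧ c)):
1. ¬(◇◇(¬b ∧ c) → ◇(¬b ∧ c)), w0
2. ◇◇(¬b ∧ c), w0   [¬→-rule on 1]
3. ¬◇(¬b ∧ c), w0   [¬→-rule on 1]
4. ¬(¬b ∧ c), w0   [¬◇-rule on 3 via w0Rw0]
5. ¬c, w0   [¬∧-rule on 4 (branches; this branch)]
6. ◇(¬b ∧ c), w1   [◇-rule on 2: fresh world w1, w0Rw1]
7. ¬(¬b ∧ c), w1   [¬◇-rule on 3 via w0Rw1]
8. ¬c, w1   [¬∧-rule on 7 (branches; this branch)]
9. ¬b ∧ c, w2   [◇-rule on 6: fresh world w2, w1Rw2]
10. ¬b, w2   [∧-rule on 9]
11. c, w2   [∧-rule on 9]
Accessibility: w0Rw0, w0Rw1, w1Rw1, w1Rw2, w2Rw2
Complete open branch: countermodel on a T-frame, so not valid in T, nor in K (the same frame is also a K-frame).
S4-tableau for the negation ¬(◇◇(¬b ∧ c) → ◇(¬b ∧ c)):
1. ¬(◇◇(¬b ∧ c) → ◇(¬b ∧ c)), w0
2. ◇◇(¬b ∧ c), w0   [¬→-rule on 1]
3. ¬◇(¬b ∧ c), w0   [¬→-rule on 1]
4. ¬(¬b ∧ c), w0   [¬◇-rule on 3 via w0Rw0]
5. ¬c, w0   [¬∧-rule on 4 (branches; this branch)]
6. ◇(¬b ∧ c), w1   [◇-rule on 2: fresh world w1, w0Rw1]
7. ¬(¬b ∧ c), w1   [¬◇-rule on 3 via w0Rw1]
8. ¬c, w1   [¬∧-rule on 7 (branches; this branch)]
9. ¬b ∧ c, w2   [◇-rule on 6: fresh world w2, w1Rw2]
10. ¬b, w2   [∧-rule on 9]
11. c, w2   [∧-rule on 9]
12. ¬(¬b ∧ c), w2   [¬◇-rule on 3 via w0Rw2]
13. ¬c, w2   [¬∧-rule on 12 (branches; this branch)]
Accessibility: w0Rw0, w0Rw1, w0Rw2, w1Rw1, w1Rw2, w2Rw2
Branch closes: c and ¬c both at w2.
Every branch closes (one shown): valid in S4, hence also in S5 (every theorem of S4 is a theorem of S5).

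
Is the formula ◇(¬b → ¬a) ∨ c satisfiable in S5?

1. ◇(¬b → ¬a) ∨ c, w0
2. c, w0
Accessibility: w0Rw0

Satisfiable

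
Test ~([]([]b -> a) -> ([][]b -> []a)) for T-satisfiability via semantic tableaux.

Unsatisfiable (every branch closes)

1. ~([]([]b -> a) -> ([][]b -> []a)), w0
2. []([]b -> a), w0
3. ~([][]b -> []a), w0
4. [][]b, w0
5. ~[]a, w0
6. []b -> a, w0
7. []b, w0
8. b, w0
9. ~[]b, w0
10. ~a, w1
11. []b -> a, w1
12. []b, w1
13. b, w1
14. ~[]b, w1
15. ~b, w2
16. []b -> a, w2
17. []b, w2
18. b, w2
Accessibility: w0Rw0, w0Rw1, w0Rw2, w1Rw1, w2Rw2
Branch closes: b and ~b both at w2.
All branches of the tableau close; one closing branch shown above.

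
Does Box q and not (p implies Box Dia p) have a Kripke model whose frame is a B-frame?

1. Box q and not (p implies Box Dia p), u
2. Box q, u
3. not (p implies Box Dia p), u
4. p, u
5. not Box Dia p, u
6. q, u
7. not Dia p, v
8. q, v
9. not p, u
Accessibility: uRu, uRv, vRu, vRv
Branch closes: p and not p both at u.
Every branch closes; the branch above is one of them.

No, unsatisfiable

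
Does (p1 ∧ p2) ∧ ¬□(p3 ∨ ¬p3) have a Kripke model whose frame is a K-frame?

Unsatisfiable

1. (p1 ∧ p2) ∧ ¬□(p3 ∨ ¬p3), u
2. p1 ∧ p2, u
3. ¬□(p3 ∨ ¬p3), u
4. p1, u
5. p2, u
6. ¬(p3 ∨ ¬p3), v
7. ¬p3, v
8. p3, v
Accessibility: uRv
Branch closes: p3 and ¬p3 both at v.
(One branch shown.) All branches close.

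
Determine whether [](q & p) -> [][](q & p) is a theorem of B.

Tableau for the negation ~([](q & p) -> [][](q & p)):
1. ~([](q & p) -> [][](q & p)), u
2. [](q & p), u
3. ~[][](q & p), u
4. q & p, u
5. q, u
6. p, u
7. ~[](q & p), v
8. q & p, v
9. q, v
10. p, v
11. ~(q & p), w
12. ~p, w
Accessibility: uRu, uRv, vRu, vRv, vRw, wRv, wRw
The negation has an open branch (countermodel exists).

No, not valid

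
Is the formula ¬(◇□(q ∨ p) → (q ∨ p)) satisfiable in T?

Satisfiable (open branch found)

1. ¬(◇□(q ∨ p) → (q ∨ p)), u
2. ◇□(q ∨ p), u
3. ¬(q ∨ p), u
4. ¬q, u
5. ¬p, u
6. □(q ∨ p), v
7. q ∨ p, v
8. p, v
Accessibility: uRu, uRv, vRv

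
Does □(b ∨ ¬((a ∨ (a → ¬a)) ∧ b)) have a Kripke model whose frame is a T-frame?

Satisfiable

1. □(b ∨ ¬((a ∨ (a → ¬a)) ∧ b)), w0
2. b ∨ ¬((a ∨ (a → ¬a)) ∧ b), w0
3. ¬((a ∨ (a → ¬a)) ∧ b), w0
4. ¬b, w0
Accessibility: w0Rw0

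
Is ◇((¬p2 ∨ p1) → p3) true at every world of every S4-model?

Not valid

Tableau for the negation ¬◇((¬p2 ∨ p1) → p3):
1. ¬◇((¬p2 ∨ p1) → p3), w0
2. ¬((¬p2 ∨ p1) → p3), w0
3. ¬p2 ∨ p1, w0
4. ¬p3, w0
5. p1, w0
Accessibility: w0Rw0
The negation has an open branch (countermodel exists).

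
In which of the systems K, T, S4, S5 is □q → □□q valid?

S4, S5

S4-tableau for the negation ¬(□q → □□q):
1. ¬(□q → □□q), 0
2. □q, 0
3. ¬□□q, 0
4. q, 0
5. ¬□q, 1
6. q, 1
7. ¬q, 2
8. q, 2
Accessibility: 0R0, 0R1, 0R2, 1R1, 1R2, 2R2
Branch closes: q and ¬q both at 2.
Every branch closes (one shown): valid in S4, hence also in S5 (every theorem of S4 is a theorem of S5).
T-tableau for the negation ¬(□q → □□q):
1. ¬(□q → □□q), 0
2. □q, 0
3. ¬□□q, 0
4. q, 0
5. ¬□q, 1
6. q, 1
7. ¬q, 2
Accessibility: 0R0, 0R1, 1R1, 1R2, 2R2
Complete open branch: countermodel on a T-frame, so not valid in T, nor in K (the same frame is also a K-frame).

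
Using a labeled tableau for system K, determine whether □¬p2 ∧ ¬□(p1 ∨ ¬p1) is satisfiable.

Unsatisfiable (every branch closes)

1. □¬p2 ∧ ¬□(p1 ∨ ¬p1), u
2. □¬p2, u
3. ¬□(p1 ∨ ¬p1), u
4. ¬(p1 ∨ ¬p1), v
5. ¬p1, v
6. p1, v
Accessibility: uRv
Branch closes: p1 and ¬p1 both at v.
Every branch closes; the branch above is one of them.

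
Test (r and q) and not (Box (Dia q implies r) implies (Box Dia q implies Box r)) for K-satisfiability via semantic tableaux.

1. (r and q) and not (Box (Dia q implies r) implies (Box Dia q implies Box r)), w0
2. r and q, w0
3. not (Box (Dia q implies r) implies (Box Dia q implies Box r)), w0
4. r, w0
5. q, w0
6. Box (Dia q implies r), w0
7. not (Box Dia q implies Box r), w0
8. Box Dia q, w0
9. not Box r, w0
10. not r, w1
11. Dia q implies r, w1
12. Dia q, w1
13. not Dia q, w1
14. q, w2
15. not q, w2
Accessibility: w0Rw1, w1Rw2
Branch closes: q and not q both at w2.
Every branch closes; the branch above is one of them.

Unsatisfiable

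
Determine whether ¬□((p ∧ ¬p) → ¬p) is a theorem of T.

Tableau for the negation □((p ∧ ¬p) → ¬p):
1. □((p ∧ ¬p) → ¬p), u
2. (p ∧ ¬p) → ¬p, u
3. ¬p, u
Accessibility: uRu
The negation has an open branch (countermodel exists).

Invalid (countermodel exists)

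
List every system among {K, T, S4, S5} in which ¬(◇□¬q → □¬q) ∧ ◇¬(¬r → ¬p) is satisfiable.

K, T, S4

S4-tableau for the formula:
1. ¬(◇□¬q → □¬q) ∧ ◇¬(¬r → ¬p), 0
2. ¬(◇□¬q → □¬q), 0
3. ◇¬(¬r → ¬p), 0
4. ◇□¬q, 0
5. ¬□¬q, 0
6. ¬(¬r → ¬p), 1
7. ¬r, 1
8. p, 1
9. □¬q, 2
10. ¬q, 2
11. q, 3
Accessibility: 0R0, 0R1, 0R2, 0R3, 1R1, 2R2, 3R3
Complete open branch: satisfiable in S4, hence also in K, T (this S4-model is also a K-model and a T-model).
S5-tableau for the formula:
1. ¬(◇□¬q → □¬q) ∧ ◇¬(¬r → ¬p), 0
2. ¬(◇□¬q → □¬q), 0
3. ◇¬(¬r → ¬p), 0
4. ◇□¬q, 0
5. ¬□¬q, 0
6. ¬(¬r → ¬p), 1
7. ¬r, 1
8. p, 1
9. □¬q, 2
10. ¬q, 0
11. ¬q, 1
12. ¬q, 2
13. q, 3
14. ¬q, 3
Accessibility: 0R0, 0R1, 0R2, 0R3, 1R0, 1R1, 1R2, 1R3, 2R0, 2R1, 2R2, 2R3, 3R0, 3R1, 3R2, 3R3
Branch closes: q and ¬q both at 3.
Every branch closes (one shown): unsatisfiable in S5.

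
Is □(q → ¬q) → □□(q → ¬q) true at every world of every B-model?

Not valid

Tableau for the negation ¬(□(q → ¬q) → □□(q → ¬q)):
1. ¬(□(q → ¬q) → □□(q → ¬q)), u
2. □(q → ¬q), u
3. ¬□□(q → ¬q), u
4. q → ¬q, u
5. ¬q, u
6. ¬□(q → ¬q), v
7. q → ¬q, v
8. ¬q, v
9. ¬(q → ¬q), w
10. q, w
Accessibility: uRu, uRv, vRu, vRv, vRw, wRv, wRw
The negation has an open branch (countermodel exists).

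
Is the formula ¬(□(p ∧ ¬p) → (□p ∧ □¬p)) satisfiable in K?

No, unsatisfiable

1. ¬(□(p ∧ ¬p) → (□p ∧ □¬p)), u
2. □(p ∧ ¬p), u
3. ¬(□p ∧ □¬p), u
4. ¬□¬p, u
5. p, v
6. p ∧ ¬p, v
7. ¬p, v
Accessibility: uRv
Branch closes: p and ¬p both at v.
(One branch shown.) All branches close.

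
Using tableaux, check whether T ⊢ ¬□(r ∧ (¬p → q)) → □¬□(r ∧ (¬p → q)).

Tableau for the negation ¬(¬□(r ∧ (¬p → q)) → □¬□(r ∧ (¬p → q))):
1. ¬(¬□(r ∧ (¬p → q)) → □¬□(r ∧ (¬p → q))), w0
2. ¬□(r ∧ (¬p → q)), w0
3. ¬□¬□(r ∧ (¬p → q)), w0
4. ¬(r ∧ (¬p → q)), w1
5. ¬(¬p → q), w1
6. ¬p, w1
7. ¬q, w1
8. □(r ∧ (¬p → q)), w2
9. r ∧ (¬p → q), w2
10. r, w2
11. ¬p → q, w2
12. q, w2
Accessibility: w0Rw0, w0Rw1, w0Rw2, w1Rw1, w2Rw2
The negation has an open branch (countermodel exists).

Not valid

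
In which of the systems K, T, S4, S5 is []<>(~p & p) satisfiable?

K

K-tableau for the formula:
1. []<>(~p & p), 0
Complete open branch: satisfiable in K.
T-tableau for the formula:
1. []<>(~p & p), 0
2. <>(~p & p), 0
3. ~p & p, 1
4. ~p, 1
5. p, 1
Accessibility: 0R0, 0R1, 1R1
Branch closes: p and ~p both at 1.
Every branch closes (one shown): unsatisfiable in T, hence also in S4, S5 (every S4/S5-frame is a T-frame).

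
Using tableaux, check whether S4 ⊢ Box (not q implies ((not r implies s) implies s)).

Not valid

Tableau for the negation not Box (not q implies ((not r implies s) implies s)):
1. not Box (not q implies ((not r implies s) implies s)), u
2. not (not q implies ((not r implies s) implies s)), v
3. not q, v
4. not ((not r implies s) implies s), v
5. not r implies s, v
6. not s, v
7. r, v
Accessibility: uRu, uRv, vRv
The negation has an open branch (countermodel exists).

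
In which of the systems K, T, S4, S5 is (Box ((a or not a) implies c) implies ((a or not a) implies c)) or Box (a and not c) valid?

T, S4, S5

K-tableau for the negation not ((Box ((a or not a) implies c) implies ((a or not a) implies c)) or Box (a and not c)):
1. not ((Box ((a or not a) implies c) implies ((a or not a) implies c)) or Box (a and not c)), w0
2. not (Box ((a or not a) implies c) implies ((a or not a) implies c)), w0
3. not Box (a and not c), w0
4. Box ((a or not a) implies c), w0
5. not ((a or not a) implies c), w0
6. a or not a, w0
7. not c, w0
8. not a, w0
9. not (a and not c), w1
10. (a or not a) implies c, w1
11. c, w1
Accessibility: w0Rw1
Complete open branch: countermodel on a K-frame, so not valid in K.
T-tableau for the negation not ((Box ((a or not a) implies c) implies ((a or not a) implies c)) or Box (a and not c)):
1. not ((Box ((a or not a) implies c) implies ((a or not a) implies c)) or Box (a and not c)), w0
2. not (Box ((a or not a) implies c) implies ((a or not a) implies c)), w0
3. not Box (a and not c), w0
4. Box ((a or not a) implies c), w0
5. not ((a or not a) implies c), w0
6. a or not a, w0
7. not c, w0
8. (a or not a) implies c, w0
9. not a, w0
10. not (a or not a), w0
11. a, w0
Accessibility: w0Rw0
Branch closes: a and not a both at w0.
Every branch closes (one shown): valid in T, hence also in S4, S5 (every theorem of T is a theorem of S4 and S5).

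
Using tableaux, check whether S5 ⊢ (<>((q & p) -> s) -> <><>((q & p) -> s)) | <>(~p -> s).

Valid

Tableau for the negation ~((<>((q & p) -> s) -> <><>((q & p) -> s)) | <>(~p -> s)):
1. ~((<>((q & p) -> s) -> <><>((q & p) -> s)) | <>(~p -> s)), 0
2. ~(<>((q & p) -> s) -> <><>((q & p) -> s)), 0   [~|-rule on 1]
3. ~<>(~p -> s), 0   [~|-rule on 1]
4. <>((q & p) -> s), 0   [~->-rule on 2]
5. ~<><>((q & p) -> s), 0   [~->-rule on 2]
6. ~(~p -> s), 0   [~<>-rule on 3 via 0R0]
7. ~p, 0   [~->-rule on 6]
8. ~s, 0   [~->-rule on 6]
9. ~<>((q & p) -> s), 0   [~<>-rule on 5 via 0R0]
10. ~((q & p) -> s), 0   [~<>-rule on 9 via 0R0]
11. q & p, 0   [~->-rule on 10]
12. q, 0   [&-rule on 11]
13. p, 0   [&-rule on 11]
Accessibility: 0R0
Branch closes: p and ~p both at 0.
Every branch of the negation's tableau closes; the branch above is one of them.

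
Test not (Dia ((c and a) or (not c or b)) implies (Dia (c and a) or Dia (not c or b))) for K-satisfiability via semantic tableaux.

Unsatisfiable (every branch closes)

1. not (Dia ((c and a) or (not c or b)) implies (Dia (c and a) or Dia (not c or b))), 0
2. Dia ((c and a) or (not c or b)), 0
3. not (Dia (c and a) or Dia (not c or b)), 0
4. not Dia (c and a), 0
5. not Dia (not c or b), 0
6. (c and a) or (not c or b), 1
7. not (c and a), 1
8. not (not c or b), 1
9. c, 1
10. not b, 1
11. not c or b, 1
12. not a, 1
13. b, 1
Accessibility: 0R1
Branch closes: b and not b both at 1.
Every branch closes; the branch above is one of them.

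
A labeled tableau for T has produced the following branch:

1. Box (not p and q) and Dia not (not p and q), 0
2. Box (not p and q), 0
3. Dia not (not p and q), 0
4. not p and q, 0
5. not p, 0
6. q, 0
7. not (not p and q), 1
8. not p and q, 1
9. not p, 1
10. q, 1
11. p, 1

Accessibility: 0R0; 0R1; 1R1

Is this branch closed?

Both p and not p appear at 1.

Yes, closed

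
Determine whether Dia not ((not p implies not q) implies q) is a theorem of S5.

Tableau for the negation not Dia not ((not p implies not q) implies q):
1. not Dia not ((not p implies not q) implies q), 0
2. (not p implies not q) implies q, 0
3. q, 0
Accessibility: 0R0
The negation has an open branch (countermodel exists).

Invalid (countermodel exists)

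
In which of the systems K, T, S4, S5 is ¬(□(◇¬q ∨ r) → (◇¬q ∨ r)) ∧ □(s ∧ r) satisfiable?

T-tableau for the formula:
1. ¬(□(◇¬q ∨ r) → (◇¬q ∨ r)) ∧ □(s ∧ r), w0
2. ¬(□(◇¬q ∨ r) → (◇¬q ∨ r)), w0
3. □(s ∧ r), w0
4. □(◇¬q ∨ r), w0
5. ¬(◇¬q ∨ r), w0
6. ¬◇¬q, w0
7. ¬r, w0
8. s ∧ r, w0
9. s, w0
10. r, w0
Accessibility: w0Rw0
Branch closes: r and ¬r both at w0.
Every branch closes (one shown): unsatisfiable in T, hence also in S4, S5 (every S4/S5-frame is a T-frame).
K-tableau for the formula:
1. ¬(□(◇¬q ∨ r) → (◇¬q ∨ r)) ∧ □(s ∧ r), w0
2. ¬(□(◇¬q ∨ r) → (◇¬q ∨ r)), w0
3. □(s ∧ r), w0
4. □(◇¬q ∨ r), w0
5. ¬(◇¬q ∨ r), w0
6. ¬◇¬q, w0
7. ¬r, w0
Complete open branch: satisfiable in K.

K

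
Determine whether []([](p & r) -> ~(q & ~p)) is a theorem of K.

Tableau for the negation ~[]([](p & r) -> ~(q & ~p)):
1. ~[]([](p & r) -> ~(q & ~p)), w0
2. ~([](p & r) -> ~(q & ~p)), w1   [~[]-rule on 1: fresh world w1, w0Rw1]
3. [](p & r), w1   [~->-rule on 2]
4. q & ~p, w1   [~->-rule on 2]
5. q, w1   [&-rule on 4]
6. ~p, w1   [&-rule on 4]
Accessibility: w0Rw1
The negation has an open branch (countermodel exists).

Not valid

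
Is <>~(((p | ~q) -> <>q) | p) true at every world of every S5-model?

Tableau for the negation ~<>~(((p | ~q) -> <>q) | p):
1. ~<>~(((p | ~q) -> <>q) | p), 0
2. ((p | ~q) -> <>q) | p, 0
3. p, 0
Accessibility: 0R0
The negation has an open branch (countermodel exists).

Invalid (countermodel exists)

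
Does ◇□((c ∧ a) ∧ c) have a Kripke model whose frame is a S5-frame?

1. ◇□((c ∧ a) ∧ c), u
2. □((c ∧ a) ∧ c), v   [◇-rule on 1: fresh world v, uRv]
3. (c ∧ a) ∧ c, u   [□-rule on 2 via vRu]
4. c ∧ a, u   [∧-rule on 3]
5. c, u   [∧-rule on 3]
6. a, u   [∧-rule on 4]
7. (c ∧ a) ∧ c, v   [□-rule on 2 via vRv]
8. c ∧ a, v   [∧-rule on 7]
9. c, v   [∧-rule on 7]
10. a, v   [∧-rule on 8]
Accessibility: uRu, uRv, vRu, vRv

Satisfiable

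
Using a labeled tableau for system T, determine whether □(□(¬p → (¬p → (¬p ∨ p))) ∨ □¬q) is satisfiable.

1. □(□(¬p → (¬p → (¬p ∨ p))) ∨ □¬q), u
2. □(¬p → (¬p → (¬p ∨ p))) ∨ □¬q, u
3. □¬q, u
4. ¬q, u
Accessibility: uRu

Satisfiable (open branch found)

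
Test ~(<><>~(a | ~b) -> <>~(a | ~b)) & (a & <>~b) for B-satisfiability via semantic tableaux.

Yes, satisfiable

1. ~(<><>~(a | ~b) -> <>~(a | ~b)) & (a & <>~b), w0
2. ~(<><>~(a | ~b) -> <>~(a | ~b)), w0
3. a & <>~b, w0
4. <><>~(a | ~b), w0
5. ~<>~(a | ~b), w0
6. a, w0
7. <>~b, w0
8. a | ~b, w0
9. ~b, w0
10. <>~(a | ~b), w1
11. a | ~b, w1
12. ~b, w1
13. ~b, w2
14. a | ~b, w2
15. ~(a | ~b), w3
16. ~a, w3
17. b, w3
Accessibility: w0Rw0, w0Rw1, w0Rw2, w1Rw0, w1Rw1, w1Rw3, w2Rw0, w2Rw2, w3Rw1, w3Rw3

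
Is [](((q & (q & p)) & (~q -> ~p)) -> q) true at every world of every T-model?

Tableau for the negation ~[](((q & (q & p)) & (~q -> ~p)) -> q):
1. ~[](((q & (q & p)) & (~q -> ~p)) -> q), u
2. ~(((q & (q & p)) & (~q -> ~p)) -> q), v   [~[]-rule on 1: fresh world v, uRv]
3. (q & (q & p)) & (~q -> ~p), v   [~->-rule on 2]
4. ~q, v   [~->-rule on 2]
5. q & (q & p), v   [&-rule on 3]
6. ~q -> ~p, v   [&-rule on 3]
7. q, v   [&-rule on 5]
8. q & p, v   [&-rule on 5]
Accessibility: uRu, uRv, vRv
Branch closes: q and ~q both at v.
Every branch of the negation's tableau closes; the branch above is one of them.

Yes, valid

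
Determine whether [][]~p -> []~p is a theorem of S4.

Valid

Tableau for the negation ~([][]~p -> []~p):
1. ~([][]~p -> []~p), w0
2. [][]~p, w0
3. ~[]~p, w0
4. []~p, w0
5. ~p, w0
6. p, w1
7. []~p, w1
8. ~p, w1
Accessibility: w0Rw0, w0Rw1, w1Rw1
Branch closes: p and ~p both at w1.
All branches of the negation close; one closing branch shown above.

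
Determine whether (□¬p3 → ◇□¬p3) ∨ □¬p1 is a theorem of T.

Valid in T

Tableau for the negation ¬((□¬p3 → ◇□¬p3) ∨ □¬p1):
1. ¬((□¬p3 → ◇□¬p3) ∨ □¬p1), 0
2. ¬(□¬p3 → ◇□¬p3), 0
3. ¬□¬p1, 0
4. □¬p3, 0
5. ¬◇□¬p3, 0
6. ¬p3, 0
7. ¬□¬p3, 0
8. p1, 1
9. ¬p3, 1
10. ¬□¬p3, 1
11. p3, 2
12. ¬p3, 2
Accessibility: 0R0, 0R1, 0R2, 1R1, 2R2
Branch closes: p3 and ¬p3 both at 2.
Every branch of the negation's tableau closes; the branch above is one of them.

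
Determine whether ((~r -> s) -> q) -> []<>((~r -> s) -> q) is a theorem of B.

Tableau for the negation ~(((~r -> s) -> q) -> []<>((~r -> s) -> q)):
1. ~(((~r -> s) -> q) -> []<>((~r -> s) -> q)), w0
2. (~r -> s) -> q, w0   [~->-rule on 1]
3. ~[]<>((~r -> s) -> q), w0   [~->-rule on 1]
4. ~(~r -> s), w0   [->-rule on 2 (branches; this branch)]
5. ~r, w0   [~->-rule on 4]
6. ~s, w0   [~->-rule on 4]
7. ~<>((~r -> s) -> q), w1   [~[]-rule on 3: fresh world w1, w0Rw1]
8. ~((~r -> s) -> q), w0   [~<>-rule on 7 via w1Rw0]
9. ~r -> s, w0   [~->-rule on 8]
10. ~q, w0   [~->-rule on 8]
11. ~((~r -> s) -> q), w1   [~<>-rule on 7 via w1Rw1]
12. ~r -> s, w1   [~->-rule on 11]
13. ~q, w1   [~->-rule on 11]
14. s, w0   [->-rule on 9 (branches; this branch)]
Accessibility: w0Rw0, w0Rw1, w1Rw0, w1Rw1
Branch closes: s and ~s both at w0.
All branches of the negation close; one closing branch shown above.

Valid in B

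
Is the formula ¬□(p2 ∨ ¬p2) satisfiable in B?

1. ¬□(p2 ∨ ¬p2), 0
2. ¬(p2 ∨ ¬p2), 1
3. ¬p2, 1
4. p2, 1
Accessibility: 0R0, 0R1, 1R0, 1R1
Branch closes: p2 and ¬p2 both at 1.
Every branch closes; the branch above is one of them.

No, unsatisfiable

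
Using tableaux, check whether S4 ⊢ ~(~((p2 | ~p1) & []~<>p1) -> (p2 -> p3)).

Invalid (countermodel exists)

Tableau for the negation ~((p2 | ~p1) & []~<>p1) -> (p2 -> p3):
1. ~((p2 | ~p1) & []~<>p1) -> (p2 -> p3), u
2. p2 -> p3, u   [->-rule on 1 (branches; this branch)]
3. p3, u   [->-rule on 2 (branches; this branch)]
Accessibility: uRu
The negation has an open branch (countermodel exists).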